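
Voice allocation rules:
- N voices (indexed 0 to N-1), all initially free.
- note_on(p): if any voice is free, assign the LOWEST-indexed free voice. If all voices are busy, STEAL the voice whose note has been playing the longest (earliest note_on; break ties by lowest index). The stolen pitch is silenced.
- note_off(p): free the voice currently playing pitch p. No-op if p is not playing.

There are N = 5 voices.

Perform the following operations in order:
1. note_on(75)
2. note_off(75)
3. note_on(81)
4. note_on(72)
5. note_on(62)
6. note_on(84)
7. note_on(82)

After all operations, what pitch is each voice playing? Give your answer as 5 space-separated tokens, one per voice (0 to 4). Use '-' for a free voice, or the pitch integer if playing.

Op 1: note_on(75): voice 0 is free -> assigned | voices=[75 - - - -]
Op 2: note_off(75): free voice 0 | voices=[- - - - -]
Op 3: note_on(81): voice 0 is free -> assigned | voices=[81 - - - -]
Op 4: note_on(72): voice 1 is free -> assigned | voices=[81 72 - - -]
Op 5: note_on(62): voice 2 is free -> assigned | voices=[81 72 62 - -]
Op 6: note_on(84): voice 3 is free -> assigned | voices=[81 72 62 84 -]
Op 7: note_on(82): voice 4 is free -> assigned | voices=[81 72 62 84 82]

Answer: 81 72 62 84 82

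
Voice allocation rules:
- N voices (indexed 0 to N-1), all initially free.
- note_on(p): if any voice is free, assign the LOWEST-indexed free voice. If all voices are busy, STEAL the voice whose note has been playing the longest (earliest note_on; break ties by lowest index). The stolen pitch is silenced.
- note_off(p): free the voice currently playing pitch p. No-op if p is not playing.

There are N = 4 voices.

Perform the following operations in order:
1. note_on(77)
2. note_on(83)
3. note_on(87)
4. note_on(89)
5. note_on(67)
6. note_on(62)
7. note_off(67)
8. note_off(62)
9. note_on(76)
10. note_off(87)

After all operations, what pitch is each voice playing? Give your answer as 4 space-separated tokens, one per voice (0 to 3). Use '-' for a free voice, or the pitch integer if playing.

Op 1: note_on(77): voice 0 is free -> assigned | voices=[77 - - -]
Op 2: note_on(83): voice 1 is free -> assigned | voices=[77 83 - -]
Op 3: note_on(87): voice 2 is free -> assigned | voices=[77 83 87 -]
Op 4: note_on(89): voice 3 is free -> assigned | voices=[77 83 87 89]
Op 5: note_on(67): all voices busy, STEAL voice 0 (pitch 77, oldest) -> assign | voices=[67 83 87 89]
Op 6: note_on(62): all voices busy, STEAL voice 1 (pitch 83, oldest) -> assign | voices=[67 62 87 89]
Op 7: note_off(67): free voice 0 | voices=[- 62 87 89]
Op 8: note_off(62): free voice 1 | voices=[- - 87 89]
Op 9: note_on(76): voice 0 is free -> assigned | voices=[76 - 87 89]
Op 10: note_off(87): free voice 2 | voices=[76 - - 89]

Answer: 76 - - 89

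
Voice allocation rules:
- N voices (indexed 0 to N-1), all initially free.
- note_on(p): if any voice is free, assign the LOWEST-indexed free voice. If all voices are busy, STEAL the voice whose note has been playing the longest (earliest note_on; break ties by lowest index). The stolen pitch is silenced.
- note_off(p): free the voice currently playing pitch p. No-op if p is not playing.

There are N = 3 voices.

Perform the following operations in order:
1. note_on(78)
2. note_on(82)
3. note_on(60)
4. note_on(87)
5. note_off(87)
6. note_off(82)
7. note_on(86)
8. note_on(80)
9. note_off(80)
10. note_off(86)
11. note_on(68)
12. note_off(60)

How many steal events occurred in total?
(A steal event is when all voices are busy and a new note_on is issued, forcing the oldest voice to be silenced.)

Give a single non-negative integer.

Op 1: note_on(78): voice 0 is free -> assigned | voices=[78 - -]
Op 2: note_on(82): voice 1 is free -> assigned | voices=[78 82 -]
Op 3: note_on(60): voice 2 is free -> assigned | voices=[78 82 60]
Op 4: note_on(87): all voices busy, STEAL voice 0 (pitch 78, oldest) -> assign | voices=[87 82 60]
Op 5: note_off(87): free voice 0 | voices=[- 82 60]
Op 6: note_off(82): free voice 1 | voices=[- - 60]
Op 7: note_on(86): voice 0 is free -> assigned | voices=[86 - 60]
Op 8: note_on(80): voice 1 is free -> assigned | voices=[86 80 60]
Op 9: note_off(80): free voice 1 | voices=[86 - 60]
Op 10: note_off(86): free voice 0 | voices=[- - 60]
Op 11: note_on(68): voice 0 is free -> assigned | voices=[68 - 60]
Op 12: note_off(60): free voice 2 | voices=[68 - -]

Answer: 1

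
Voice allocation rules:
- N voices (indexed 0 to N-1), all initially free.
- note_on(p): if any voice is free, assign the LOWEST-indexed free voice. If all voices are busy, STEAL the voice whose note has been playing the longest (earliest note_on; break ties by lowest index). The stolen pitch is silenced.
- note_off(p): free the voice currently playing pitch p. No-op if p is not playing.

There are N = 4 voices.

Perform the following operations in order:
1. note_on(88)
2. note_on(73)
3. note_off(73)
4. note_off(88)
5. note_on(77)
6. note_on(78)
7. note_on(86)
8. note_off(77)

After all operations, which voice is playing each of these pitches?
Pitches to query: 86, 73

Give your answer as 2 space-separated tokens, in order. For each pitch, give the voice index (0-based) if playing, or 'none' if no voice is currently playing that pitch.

Op 1: note_on(88): voice 0 is free -> assigned | voices=[88 - - -]
Op 2: note_on(73): voice 1 is free -> assigned | voices=[88 73 - -]
Op 3: note_off(73): free voice 1 | voices=[88 - - -]
Op 4: note_off(88): free voice 0 | voices=[- - - -]
Op 5: note_on(77): voice 0 is free -> assigned | voices=[77 - - -]
Op 6: note_on(78): voice 1 is free -> assigned | voices=[77 78 - -]
Op 7: note_on(86): voice 2 is free -> assigned | voices=[77 78 86 -]
Op 8: note_off(77): free voice 0 | voices=[- 78 86 -]

Answer: 2 none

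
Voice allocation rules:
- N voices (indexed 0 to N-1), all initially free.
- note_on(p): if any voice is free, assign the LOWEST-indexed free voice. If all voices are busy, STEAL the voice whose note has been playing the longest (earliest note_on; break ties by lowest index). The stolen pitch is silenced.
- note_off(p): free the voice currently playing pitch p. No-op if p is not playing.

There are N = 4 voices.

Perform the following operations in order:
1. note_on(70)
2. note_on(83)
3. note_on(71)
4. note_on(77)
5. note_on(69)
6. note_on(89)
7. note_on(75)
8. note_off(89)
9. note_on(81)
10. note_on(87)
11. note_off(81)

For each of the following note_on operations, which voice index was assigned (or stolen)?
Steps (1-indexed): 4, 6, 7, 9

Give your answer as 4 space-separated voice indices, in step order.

Op 1: note_on(70): voice 0 is free -> assigned | voices=[70 - - -]
Op 2: note_on(83): voice 1 is free -> assigned | voices=[70 83 - -]
Op 3: note_on(71): voice 2 is free -> assigned | voices=[70 83 71 -]
Op 4: note_on(77): voice 3 is free -> assigned | voices=[70 83 71 77]
Op 5: note_on(69): all voices busy, STEAL voice 0 (pitch 70, oldest) -> assign | voices=[69 83 71 77]
Op 6: note_on(89): all voices busy, STEAL voice 1 (pitch 83, oldest) -> assign | voices=[69 89 71 77]
Op 7: note_on(75): all voices busy, STEAL voice 2 (pitch 71, oldest) -> assign | voices=[69 89 75 77]
Op 8: note_off(89): free voice 1 | voices=[69 - 75 77]
Op 9: note_on(81): voice 1 is free -> assigned | voices=[69 81 75 77]
Op 10: note_on(87): all voices busy, STEAL voice 3 (pitch 77, oldest) -> assign | voices=[69 81 75 87]
Op 11: note_off(81): free voice 1 | voices=[69 - 75 87]

Answer: 3 1 2 1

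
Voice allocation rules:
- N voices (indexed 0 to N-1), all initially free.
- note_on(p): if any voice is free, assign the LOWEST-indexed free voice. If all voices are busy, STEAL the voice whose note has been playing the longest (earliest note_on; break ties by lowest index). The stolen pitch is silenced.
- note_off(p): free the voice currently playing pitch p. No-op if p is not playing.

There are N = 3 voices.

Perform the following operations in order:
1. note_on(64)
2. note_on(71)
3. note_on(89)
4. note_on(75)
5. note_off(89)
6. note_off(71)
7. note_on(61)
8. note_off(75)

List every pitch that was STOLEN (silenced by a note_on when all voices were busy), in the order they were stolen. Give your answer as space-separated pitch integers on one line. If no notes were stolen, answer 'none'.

Op 1: note_on(64): voice 0 is free -> assigned | voices=[64 - -]
Op 2: note_on(71): voice 1 is free -> assigned | voices=[64 71 -]
Op 3: note_on(89): voice 2 is free -> assigned | voices=[64 71 89]
Op 4: note_on(75): all voices busy, STEAL voice 0 (pitch 64, oldest) -> assign | voices=[75 71 89]
Op 5: note_off(89): free voice 2 | voices=[75 71 -]
Op 6: note_off(71): free voice 1 | voices=[75 - -]
Op 7: note_on(61): voice 1 is free -> assigned | voices=[75 61 -]
Op 8: note_off(75): free voice 0 | voices=[- 61 -]

Answer: 64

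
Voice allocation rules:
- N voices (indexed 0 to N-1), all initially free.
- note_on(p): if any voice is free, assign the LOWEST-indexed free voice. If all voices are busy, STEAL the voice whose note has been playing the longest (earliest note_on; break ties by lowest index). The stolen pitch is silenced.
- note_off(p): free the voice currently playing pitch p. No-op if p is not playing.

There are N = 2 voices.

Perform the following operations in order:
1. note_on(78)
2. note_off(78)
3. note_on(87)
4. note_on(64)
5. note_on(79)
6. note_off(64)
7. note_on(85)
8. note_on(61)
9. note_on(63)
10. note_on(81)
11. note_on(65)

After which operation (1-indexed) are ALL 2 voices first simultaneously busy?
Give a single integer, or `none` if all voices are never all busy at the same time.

Answer: 4

Derivation:
Op 1: note_on(78): voice 0 is free -> assigned | voices=[78 -]
Op 2: note_off(78): free voice 0 | voices=[- -]
Op 3: note_on(87): voice 0 is free -> assigned | voices=[87 -]
Op 4: note_on(64): voice 1 is free -> assigned | voices=[87 64]
Op 5: note_on(79): all voices busy, STEAL voice 0 (pitch 87, oldest) -> assign | voices=[79 64]
Op 6: note_off(64): free voice 1 | voices=[79 -]
Op 7: note_on(85): voice 1 is free -> assigned | voices=[79 85]
Op 8: note_on(61): all voices busy, STEAL voice 0 (pitch 79, oldest) -> assign | voices=[61 85]
Op 9: note_on(63): all voices busy, STEAL voice 1 (pitch 85, oldest) -> assign | voices=[61 63]
Op 10: note_on(81): all voices busy, STEAL voice 0 (pitch 61, oldest) -> assign | voices=[81 63]
Op 11: note_on(65): all voices busy, STEAL voice 1 (pitch 63, oldest) -> assign | voices=[81 65]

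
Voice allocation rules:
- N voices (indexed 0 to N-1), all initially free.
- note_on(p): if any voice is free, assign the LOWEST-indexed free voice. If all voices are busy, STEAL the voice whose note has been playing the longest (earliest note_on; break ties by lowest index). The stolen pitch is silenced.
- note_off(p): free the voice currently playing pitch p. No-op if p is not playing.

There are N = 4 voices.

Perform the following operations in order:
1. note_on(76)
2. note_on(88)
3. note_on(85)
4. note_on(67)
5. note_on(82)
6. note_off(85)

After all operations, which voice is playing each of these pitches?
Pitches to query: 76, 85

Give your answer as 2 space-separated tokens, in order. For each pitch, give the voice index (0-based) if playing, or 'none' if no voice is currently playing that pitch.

Op 1: note_on(76): voice 0 is free -> assigned | voices=[76 - - -]
Op 2: note_on(88): voice 1 is free -> assigned | voices=[76 88 - -]
Op 3: note_on(85): voice 2 is free -> assigned | voices=[76 88 85 -]
Op 4: note_on(67): voice 3 is free -> assigned | voices=[76 88 85 67]
Op 5: note_on(82): all voices busy, STEAL voice 0 (pitch 76, oldest) -> assign | voices=[82 88 85 67]
Op 6: note_off(85): free voice 2 | voices=[82 88 - 67]

Answer: none none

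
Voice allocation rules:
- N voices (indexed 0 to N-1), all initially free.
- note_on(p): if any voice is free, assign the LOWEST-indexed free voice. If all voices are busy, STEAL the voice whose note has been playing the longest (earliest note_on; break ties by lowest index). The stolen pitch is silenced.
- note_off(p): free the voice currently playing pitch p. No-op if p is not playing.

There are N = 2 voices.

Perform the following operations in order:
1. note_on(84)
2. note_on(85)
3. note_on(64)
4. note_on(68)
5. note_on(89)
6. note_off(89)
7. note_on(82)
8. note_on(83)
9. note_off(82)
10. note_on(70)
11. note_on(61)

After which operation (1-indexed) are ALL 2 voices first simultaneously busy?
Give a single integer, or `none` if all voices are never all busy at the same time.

Op 1: note_on(84): voice 0 is free -> assigned | voices=[84 -]
Op 2: note_on(85): voice 1 is free -> assigned | voices=[84 85]
Op 3: note_on(64): all voices busy, STEAL voice 0 (pitch 84, oldest) -> assign | voices=[64 85]
Op 4: note_on(68): all voices busy, STEAL voice 1 (pitch 85, oldest) -> assign | voices=[64 68]
Op 5: note_on(89): all voices busy, STEAL voice 0 (pitch 64, oldest) -> assign | voices=[89 68]
Op 6: note_off(89): free voice 0 | voices=[- 68]
Op 7: note_on(82): voice 0 is free -> assigned | voices=[82 68]
Op 8: note_on(83): all voices busy, STEAL voice 1 (pitch 68, oldest) -> assign | voices=[82 83]
Op 9: note_off(82): free voice 0 | voices=[- 83]
Op 10: note_on(70): voice 0 is free -> assigned | voices=[70 83]
Op 11: note_on(61): all voices busy, STEAL voice 1 (pitch 83, oldest) -> assign | voices=[70 61]

Answer: 2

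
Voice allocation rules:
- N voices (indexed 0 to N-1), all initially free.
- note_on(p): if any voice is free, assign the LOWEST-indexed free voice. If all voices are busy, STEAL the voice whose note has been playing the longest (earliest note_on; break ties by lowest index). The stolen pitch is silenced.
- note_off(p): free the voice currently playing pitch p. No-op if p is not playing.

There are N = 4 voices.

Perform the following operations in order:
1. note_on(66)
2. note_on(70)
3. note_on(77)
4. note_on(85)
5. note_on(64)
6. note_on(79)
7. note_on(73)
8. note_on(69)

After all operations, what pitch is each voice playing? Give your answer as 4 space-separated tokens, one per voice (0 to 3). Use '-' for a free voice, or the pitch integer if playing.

Op 1: note_on(66): voice 0 is free -> assigned | voices=[66 - - -]
Op 2: note_on(70): voice 1 is free -> assigned | voices=[66 70 - -]
Op 3: note_on(77): voice 2 is free -> assigned | voices=[66 70 77 -]
Op 4: note_on(85): voice 3 is free -> assigned | voices=[66 70 77 85]
Op 5: note_on(64): all voices busy, STEAL voice 0 (pitch 66, oldest) -> assign | voices=[64 70 77 85]
Op 6: note_on(79): all voices busy, STEAL voice 1 (pitch 70, oldest) -> assign | voices=[64 79 77 85]
Op 7: note_on(73): all voices busy, STEAL voice 2 (pitch 77, oldest) -> assign | voices=[64 79 73 85]
Op 8: note_on(69): all voices busy, STEAL voice 3 (pitch 85, oldest) -> assign | voices=[64 79 73 69]

Answer: 64 79 73 69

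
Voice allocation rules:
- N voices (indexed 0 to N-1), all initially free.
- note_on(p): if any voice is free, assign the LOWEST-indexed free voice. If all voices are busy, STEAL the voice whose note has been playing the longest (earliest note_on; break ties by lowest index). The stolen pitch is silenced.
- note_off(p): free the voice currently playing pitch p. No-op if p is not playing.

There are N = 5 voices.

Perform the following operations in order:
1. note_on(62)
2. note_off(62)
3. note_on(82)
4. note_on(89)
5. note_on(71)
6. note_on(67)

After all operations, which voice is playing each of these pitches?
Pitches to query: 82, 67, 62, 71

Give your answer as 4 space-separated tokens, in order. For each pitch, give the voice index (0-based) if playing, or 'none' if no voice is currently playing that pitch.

Answer: 0 3 none 2

Derivation:
Op 1: note_on(62): voice 0 is free -> assigned | voices=[62 - - - -]
Op 2: note_off(62): free voice 0 | voices=[- - - - -]
Op 3: note_on(82): voice 0 is free -> assigned | voices=[82 - - - -]
Op 4: note_on(89): voice 1 is free -> assigned | voices=[82 89 - - -]
Op 5: note_on(71): voice 2 is free -> assigned | voices=[82 89 71 - -]
Op 6: note_on(67): voice 3 is free -> assigned | voices=[82 89 71 67 -]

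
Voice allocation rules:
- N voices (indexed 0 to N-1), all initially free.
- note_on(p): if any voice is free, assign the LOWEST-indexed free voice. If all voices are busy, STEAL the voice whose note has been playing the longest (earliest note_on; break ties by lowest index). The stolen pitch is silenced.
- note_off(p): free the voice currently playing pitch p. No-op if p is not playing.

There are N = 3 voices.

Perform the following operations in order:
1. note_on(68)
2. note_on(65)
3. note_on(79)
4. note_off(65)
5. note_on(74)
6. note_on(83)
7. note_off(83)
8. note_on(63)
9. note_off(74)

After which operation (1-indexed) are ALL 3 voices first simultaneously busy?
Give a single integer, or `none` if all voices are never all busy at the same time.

Op 1: note_on(68): voice 0 is free -> assigned | voices=[68 - -]
Op 2: note_on(65): voice 1 is free -> assigned | voices=[68 65 -]
Op 3: note_on(79): voice 2 is free -> assigned | voices=[68 65 79]
Op 4: note_off(65): free voice 1 | voices=[68 - 79]
Op 5: note_on(74): voice 1 is free -> assigned | voices=[68 74 79]
Op 6: note_on(83): all voices busy, STEAL voice 0 (pitch 68, oldest) -> assign | voices=[83 74 79]
Op 7: note_off(83): free voice 0 | voices=[- 74 79]
Op 8: note_on(63): voice 0 is free -> assigned | voices=[63 74 79]
Op 9: note_off(74): free voice 1 | voices=[63 - 79]

Answer: 3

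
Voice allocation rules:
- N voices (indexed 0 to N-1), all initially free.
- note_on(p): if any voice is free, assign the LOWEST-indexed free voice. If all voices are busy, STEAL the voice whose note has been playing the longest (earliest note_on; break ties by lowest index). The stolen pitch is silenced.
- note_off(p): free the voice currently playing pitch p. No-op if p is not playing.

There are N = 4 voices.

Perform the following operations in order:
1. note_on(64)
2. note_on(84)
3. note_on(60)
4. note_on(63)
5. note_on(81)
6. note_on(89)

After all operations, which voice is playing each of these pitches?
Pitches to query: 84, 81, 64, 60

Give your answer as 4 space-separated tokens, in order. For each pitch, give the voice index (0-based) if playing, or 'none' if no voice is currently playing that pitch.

Answer: none 0 none 2

Derivation:
Op 1: note_on(64): voice 0 is free -> assigned | voices=[64 - - -]
Op 2: note_on(84): voice 1 is free -> assigned | voices=[64 84 - -]
Op 3: note_on(60): voice 2 is free -> assigned | voices=[64 84 60 -]
Op 4: note_on(63): voice 3 is free -> assigned | voices=[64 84 60 63]
Op 5: note_on(81): all voices busy, STEAL voice 0 (pitch 64, oldest) -> assign | voices=[81 84 60 63]
Op 6: note_on(89): all voices busy, STEAL voice 1 (pitch 84, oldest) -> assign | voices=[81 89 60 63]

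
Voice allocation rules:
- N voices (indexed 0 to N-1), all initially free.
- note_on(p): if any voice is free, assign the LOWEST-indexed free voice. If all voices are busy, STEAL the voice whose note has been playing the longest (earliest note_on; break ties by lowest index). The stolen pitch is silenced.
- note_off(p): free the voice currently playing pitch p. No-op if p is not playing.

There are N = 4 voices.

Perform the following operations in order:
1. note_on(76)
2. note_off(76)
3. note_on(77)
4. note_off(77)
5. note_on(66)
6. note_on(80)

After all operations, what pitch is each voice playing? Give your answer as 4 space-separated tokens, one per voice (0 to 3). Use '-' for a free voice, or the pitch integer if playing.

Op 1: note_on(76): voice 0 is free -> assigned | voices=[76 - - -]
Op 2: note_off(76): free voice 0 | voices=[- - - -]
Op 3: note_on(77): voice 0 is free -> assigned | voices=[77 - - -]
Op 4: note_off(77): free voice 0 | voices=[- - - -]
Op 5: note_on(66): voice 0 is free -> assigned | voices=[66 - - -]
Op 6: note_on(80): voice 1 is free -> assigned | voices=[66 80 - -]

Answer: 66 80 - -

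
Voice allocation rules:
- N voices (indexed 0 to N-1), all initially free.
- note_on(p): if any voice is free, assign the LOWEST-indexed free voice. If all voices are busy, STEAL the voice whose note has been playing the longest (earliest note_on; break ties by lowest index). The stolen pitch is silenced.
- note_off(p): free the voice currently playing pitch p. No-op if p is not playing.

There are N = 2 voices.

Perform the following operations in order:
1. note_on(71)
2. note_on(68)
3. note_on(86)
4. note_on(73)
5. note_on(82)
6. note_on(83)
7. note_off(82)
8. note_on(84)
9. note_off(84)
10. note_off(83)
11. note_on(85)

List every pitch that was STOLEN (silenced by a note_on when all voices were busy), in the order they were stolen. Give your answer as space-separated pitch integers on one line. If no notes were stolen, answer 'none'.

Answer: 71 68 86 73

Derivation:
Op 1: note_on(71): voice 0 is free -> assigned | voices=[71 -]
Op 2: note_on(68): voice 1 is free -> assigned | voices=[71 68]
Op 3: note_on(86): all voices busy, STEAL voice 0 (pitch 71, oldest) -> assign | voices=[86 68]
Op 4: note_on(73): all voices busy, STEAL voice 1 (pitch 68, oldest) -> assign | voices=[86 73]
Op 5: note_on(82): all voices busy, STEAL voice 0 (pitch 86, oldest) -> assign | voices=[82 73]
Op 6: note_on(83): all voices busy, STEAL voice 1 (pitch 73, oldest) -> assign | voices=[82 83]
Op 7: note_off(82): free voice 0 | voices=[- 83]
Op 8: note_on(84): voice 0 is free -> assigned | voices=[84 83]
Op 9: note_off(84): free voice 0 | voices=[- 83]
Op 10: note_off(83): free voice 1 | voices=[- -]
Op 11: note_on(85): voice 0 is free -> assigned | voices=[85 -]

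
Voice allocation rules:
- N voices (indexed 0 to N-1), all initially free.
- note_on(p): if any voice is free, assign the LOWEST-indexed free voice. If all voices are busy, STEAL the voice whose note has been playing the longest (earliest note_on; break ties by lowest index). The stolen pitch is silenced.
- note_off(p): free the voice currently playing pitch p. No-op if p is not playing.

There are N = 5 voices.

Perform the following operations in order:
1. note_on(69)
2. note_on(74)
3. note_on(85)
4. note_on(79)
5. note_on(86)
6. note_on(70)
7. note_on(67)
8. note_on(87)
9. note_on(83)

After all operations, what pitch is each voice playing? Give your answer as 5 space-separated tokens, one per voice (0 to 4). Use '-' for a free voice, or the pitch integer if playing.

Answer: 70 67 87 83 86

Derivation:
Op 1: note_on(69): voice 0 is free -> assigned | voices=[69 - - - -]
Op 2: note_on(74): voice 1 is free -> assigned | voices=[69 74 - - -]
Op 3: note_on(85): voice 2 is free -> assigned | voices=[69 74 85 - -]
Op 4: note_on(79): voice 3 is free -> assigned | voices=[69 74 85 79 -]
Op 5: note_on(86): voice 4 is free -> assigned | voices=[69 74 85 79 86]
Op 6: note_on(70): all voices busy, STEAL voice 0 (pitch 69, oldest) -> assign | voices=[70 74 85 79 86]
Op 7: note_on(67): all voices busy, STEAL voice 1 (pitch 74, oldest) -> assign | voices=[70 67 85 79 86]
Op 8: note_on(87): all voices busy, STEAL voice 2 (pitch 85, oldest) -> assign | voices=[70 67 87 79 86]
Op 9: note_on(83): all voices busy, STEAL voice 3 (pitch 79, oldest) -> assign | voices=[70 67 87 83 86]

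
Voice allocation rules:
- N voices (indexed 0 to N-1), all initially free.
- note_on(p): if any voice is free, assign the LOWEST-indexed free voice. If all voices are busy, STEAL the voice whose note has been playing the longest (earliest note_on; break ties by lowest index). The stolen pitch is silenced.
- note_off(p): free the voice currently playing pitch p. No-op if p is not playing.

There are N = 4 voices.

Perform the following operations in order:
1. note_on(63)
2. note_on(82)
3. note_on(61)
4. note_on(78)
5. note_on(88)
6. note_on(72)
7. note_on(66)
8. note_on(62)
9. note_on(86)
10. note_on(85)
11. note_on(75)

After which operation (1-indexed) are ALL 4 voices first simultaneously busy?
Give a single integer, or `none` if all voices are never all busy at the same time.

Answer: 4

Derivation:
Op 1: note_on(63): voice 0 is free -> assigned | voices=[63 - - -]
Op 2: note_on(82): voice 1 is free -> assigned | voices=[63 82 - -]
Op 3: note_on(61): voice 2 is free -> assigned | voices=[63 82 61 -]
Op 4: note_on(78): voice 3 is free -> assigned | voices=[63 82 61 78]
Op 5: note_on(88): all voices busy, STEAL voice 0 (pitch 63, oldest) -> assign | voices=[88 82 61 78]
Op 6: note_on(72): all voices busy, STEAL voice 1 (pitch 82, oldest) -> assign | voices=[88 72 61 78]
Op 7: note_on(66): all voices busy, STEAL voice 2 (pitch 61, oldest) -> assign | voices=[88 72 66 78]
Op 8: note_on(62): all voices busy, STEAL voice 3 (pitch 78, oldest) -> assign | voices=[88 72 66 62]
Op 9: note_on(86): all voices busy, STEAL voice 0 (pitch 88, oldest) -> assign | voices=[86 72 66 62]
Op 10: note_on(85): all voices busy, STEAL voice 1 (pitch 72, oldest) -> assign | voices=[86 85 66 62]
Op 11: note_on(75): all voices busy, STEAL voice 2 (pitch 66, oldest) -> assign | voices=[86 85 75 62]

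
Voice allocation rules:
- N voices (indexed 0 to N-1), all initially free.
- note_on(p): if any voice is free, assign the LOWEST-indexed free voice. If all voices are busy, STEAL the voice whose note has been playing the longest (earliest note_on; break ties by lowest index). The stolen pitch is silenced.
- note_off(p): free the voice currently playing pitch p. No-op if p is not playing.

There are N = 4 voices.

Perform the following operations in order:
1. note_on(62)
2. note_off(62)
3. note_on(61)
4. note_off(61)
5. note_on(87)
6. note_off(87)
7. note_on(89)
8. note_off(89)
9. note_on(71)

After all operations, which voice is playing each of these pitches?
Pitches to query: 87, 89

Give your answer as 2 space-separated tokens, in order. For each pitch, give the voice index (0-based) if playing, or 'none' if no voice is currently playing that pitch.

Answer: none none

Derivation:
Op 1: note_on(62): voice 0 is free -> assigned | voices=[62 - - -]
Op 2: note_off(62): free voice 0 | voices=[- - - -]
Op 3: note_on(61): voice 0 is free -> assigned | voices=[61 - - -]
Op 4: note_off(61): free voice 0 | voices=[- - - -]
Op 5: note_on(87): voice 0 is free -> assigned | voices=[87 - - -]
Op 6: note_off(87): free voice 0 | voices=[- - - -]
Op 7: note_on(89): voice 0 is free -> assigned | voices=[89 - - -]
Op 8: note_off(89): free voice 0 | voices=[- - - -]
Op 9: note_on(71): voice 0 is free -> assigned | voices=[71 - - -]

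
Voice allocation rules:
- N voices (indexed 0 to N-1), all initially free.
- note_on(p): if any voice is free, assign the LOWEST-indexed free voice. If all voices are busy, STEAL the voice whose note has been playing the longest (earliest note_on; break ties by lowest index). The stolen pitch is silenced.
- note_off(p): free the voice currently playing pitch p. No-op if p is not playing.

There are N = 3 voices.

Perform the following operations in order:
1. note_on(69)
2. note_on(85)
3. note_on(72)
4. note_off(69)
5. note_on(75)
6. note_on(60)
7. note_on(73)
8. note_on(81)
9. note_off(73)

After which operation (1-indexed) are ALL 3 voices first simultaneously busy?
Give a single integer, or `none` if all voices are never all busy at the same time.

Op 1: note_on(69): voice 0 is free -> assigned | voices=[69 - -]
Op 2: note_on(85): voice 1 is free -> assigned | voices=[69 85 -]
Op 3: note_on(72): voice 2 is free -> assigned | voices=[69 85 72]
Op 4: note_off(69): free voice 0 | voices=[- 85 72]
Op 5: note_on(75): voice 0 is free -> assigned | voices=[75 85 72]
Op 6: note_on(60): all voices busy, STEAL voice 1 (pitch 85, oldest) -> assign | voices=[75 60 72]
Op 7: note_on(73): all voices busy, STEAL voice 2 (pitch 72, oldest) -> assign | voices=[75 60 73]
Op 8: note_on(81): all voices busy, STEAL voice 0 (pitch 75, oldest) -> assign | voices=[81 60 73]
Op 9: note_off(73): free voice 2 | voices=[81 60 -]

Answer: 3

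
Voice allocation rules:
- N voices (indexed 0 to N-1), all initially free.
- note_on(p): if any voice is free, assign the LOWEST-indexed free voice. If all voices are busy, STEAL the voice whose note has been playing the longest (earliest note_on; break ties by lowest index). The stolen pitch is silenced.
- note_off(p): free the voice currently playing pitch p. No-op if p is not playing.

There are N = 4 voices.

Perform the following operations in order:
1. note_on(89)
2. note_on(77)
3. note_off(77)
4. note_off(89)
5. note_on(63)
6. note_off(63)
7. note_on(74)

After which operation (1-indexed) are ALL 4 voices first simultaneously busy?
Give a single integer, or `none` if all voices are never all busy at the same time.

Op 1: note_on(89): voice 0 is free -> assigned | voices=[89 - - -]
Op 2: note_on(77): voice 1 is free -> assigned | voices=[89 77 - -]
Op 3: note_off(77): free voice 1 | voices=[89 - - -]
Op 4: note_off(89): free voice 0 | voices=[- - - -]
Op 5: note_on(63): voice 0 is free -> assigned | voices=[63 - - -]
Op 6: note_off(63): free voice 0 | voices=[- - - -]
Op 7: note_on(74): voice 0 is free -> assigned | voices=[74 - - -]

Answer: none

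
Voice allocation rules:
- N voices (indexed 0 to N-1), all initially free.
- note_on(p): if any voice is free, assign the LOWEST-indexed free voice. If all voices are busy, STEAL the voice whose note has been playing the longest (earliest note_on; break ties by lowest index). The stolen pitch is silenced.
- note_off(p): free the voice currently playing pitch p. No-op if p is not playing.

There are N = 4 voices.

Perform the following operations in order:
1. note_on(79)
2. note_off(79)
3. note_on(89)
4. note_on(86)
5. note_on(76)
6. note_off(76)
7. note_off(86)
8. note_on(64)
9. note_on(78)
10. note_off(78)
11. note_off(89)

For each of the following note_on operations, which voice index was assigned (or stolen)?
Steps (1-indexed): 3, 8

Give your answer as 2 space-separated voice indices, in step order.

Op 1: note_on(79): voice 0 is free -> assigned | voices=[79 - - -]
Op 2: note_off(79): free voice 0 | voices=[- - - -]
Op 3: note_on(89): voice 0 is free -> assigned | voices=[89 - - -]
Op 4: note_on(86): voice 1 is free -> assigned | voices=[89 86 - -]
Op 5: note_on(76): voice 2 is free -> assigned | voices=[89 86 76 -]
Op 6: note_off(76): free voice 2 | voices=[89 86 - -]
Op 7: note_off(86): free voice 1 | voices=[89 - - -]
Op 8: note_on(64): voice 1 is free -> assigned | voices=[89 64 - -]
Op 9: note_on(78): voice 2 is free -> assigned | voices=[89 64 78 -]
Op 10: note_off(78): free voice 2 | voices=[89 64 - -]
Op 11: note_off(89): free voice 0 | voices=[- 64 - -]

Answer: 0 1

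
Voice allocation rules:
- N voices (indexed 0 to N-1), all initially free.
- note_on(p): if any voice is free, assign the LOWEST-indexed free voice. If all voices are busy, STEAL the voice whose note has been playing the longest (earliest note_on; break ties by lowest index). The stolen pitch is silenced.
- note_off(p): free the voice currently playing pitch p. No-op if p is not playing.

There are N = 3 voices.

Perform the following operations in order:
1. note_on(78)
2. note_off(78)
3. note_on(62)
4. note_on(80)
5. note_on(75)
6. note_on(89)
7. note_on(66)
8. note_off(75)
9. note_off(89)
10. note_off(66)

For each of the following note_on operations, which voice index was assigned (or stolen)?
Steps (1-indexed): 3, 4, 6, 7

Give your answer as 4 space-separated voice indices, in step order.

Op 1: note_on(78): voice 0 is free -> assigned | voices=[78 - -]
Op 2: note_off(78): free voice 0 | voices=[- - -]
Op 3: note_on(62): voice 0 is free -> assigned | voices=[62 - -]
Op 4: note_on(80): voice 1 is free -> assigned | voices=[62 80 -]
Op 5: note_on(75): voice 2 is free -> assigned | voices=[62 80 75]
Op 6: note_on(89): all voices busy, STEAL voice 0 (pitch 62, oldest) -> assign | voices=[89 80 75]
Op 7: note_on(66): all voices busy, STEAL voice 1 (pitch 80, oldest) -> assign | voices=[89 66 75]
Op 8: note_off(75): free voice 2 | voices=[89 66 -]
Op 9: note_off(89): free voice 0 | voices=[- 66 -]
Op 10: note_off(66): free voice 1 | voices=[- - -]

Answer: 0 1 0 1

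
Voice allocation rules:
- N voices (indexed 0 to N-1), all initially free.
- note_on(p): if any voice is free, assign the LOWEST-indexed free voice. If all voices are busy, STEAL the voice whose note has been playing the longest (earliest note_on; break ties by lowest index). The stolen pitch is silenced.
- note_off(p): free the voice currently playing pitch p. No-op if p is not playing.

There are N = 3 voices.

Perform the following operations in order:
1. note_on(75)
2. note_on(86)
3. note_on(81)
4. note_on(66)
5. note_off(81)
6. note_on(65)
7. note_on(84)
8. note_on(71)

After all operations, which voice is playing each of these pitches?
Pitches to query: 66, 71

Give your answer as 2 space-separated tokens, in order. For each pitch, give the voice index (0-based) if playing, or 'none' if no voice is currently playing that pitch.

Op 1: note_on(75): voice 0 is free -> assigned | voices=[75 - -]
Op 2: note_on(86): voice 1 is free -> assigned | voices=[75 86 -]
Op 3: note_on(81): voice 2 is free -> assigned | voices=[75 86 81]
Op 4: note_on(66): all voices busy, STEAL voice 0 (pitch 75, oldest) -> assign | voices=[66 86 81]
Op 5: note_off(81): free voice 2 | voices=[66 86 -]
Op 6: note_on(65): voice 2 is free -> assigned | voices=[66 86 65]
Op 7: note_on(84): all voices busy, STEAL voice 1 (pitch 86, oldest) -> assign | voices=[66 84 65]
Op 8: note_on(71): all voices busy, STEAL voice 0 (pitch 66, oldest) -> assign | voices=[71 84 65]

Answer: none 0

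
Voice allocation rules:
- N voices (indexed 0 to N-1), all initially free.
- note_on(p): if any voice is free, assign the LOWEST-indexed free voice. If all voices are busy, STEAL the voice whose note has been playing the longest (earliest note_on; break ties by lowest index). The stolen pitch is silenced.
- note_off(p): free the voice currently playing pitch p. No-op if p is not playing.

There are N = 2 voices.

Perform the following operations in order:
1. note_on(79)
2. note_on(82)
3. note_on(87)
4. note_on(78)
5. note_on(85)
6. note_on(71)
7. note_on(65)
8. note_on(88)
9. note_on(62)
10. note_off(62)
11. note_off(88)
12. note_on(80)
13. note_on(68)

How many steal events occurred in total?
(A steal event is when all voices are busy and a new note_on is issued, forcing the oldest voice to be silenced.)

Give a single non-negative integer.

Answer: 7

Derivation:
Op 1: note_on(79): voice 0 is free -> assigned | voices=[79 -]
Op 2: note_on(82): voice 1 is free -> assigned | voices=[79 82]
Op 3: note_on(87): all voices busy, STEAL voice 0 (pitch 79, oldest) -> assign | voices=[87 82]
Op 4: note_on(78): all voices busy, STEAL voice 1 (pitch 82, oldest) -> assign | voices=[87 78]
Op 5: note_on(85): all voices busy, STEAL voice 0 (pitch 87, oldest) -> assign | voices=[85 78]
Op 6: note_on(71): all voices busy, STEAL voice 1 (pitch 78, oldest) -> assign | voices=[85 71]
Op 7: note_on(65): all voices busy, STEAL voice 0 (pitch 85, oldest) -> assign | voices=[65 71]
Op 8: note_on(88): all voices busy, STEAL voice 1 (pitch 71, oldest) -> assign | voices=[65 88]
Op 9: note_on(62): all voices busy, STEAL voice 0 (pitch 65, oldest) -> assign | voices=[62 88]
Op 10: note_off(62): free voice 0 | voices=[- 88]
Op 11: note_off(88): free voice 1 | voices=[- -]
Op 12: note_on(80): voice 0 is free -> assigned | voices=[80 -]
Op 13: note_on(68): voice 1 is free -> assigned | voices=[80 68]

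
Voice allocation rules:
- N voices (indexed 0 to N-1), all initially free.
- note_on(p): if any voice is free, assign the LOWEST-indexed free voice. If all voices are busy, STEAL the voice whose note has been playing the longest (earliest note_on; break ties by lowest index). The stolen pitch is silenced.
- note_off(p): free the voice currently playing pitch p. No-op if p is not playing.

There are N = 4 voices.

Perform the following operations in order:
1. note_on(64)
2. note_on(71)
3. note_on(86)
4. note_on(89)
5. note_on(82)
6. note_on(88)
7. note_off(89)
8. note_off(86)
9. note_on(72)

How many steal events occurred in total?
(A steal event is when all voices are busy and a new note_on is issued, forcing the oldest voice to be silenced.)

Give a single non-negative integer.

Answer: 2

Derivation:
Op 1: note_on(64): voice 0 is free -> assigned | voices=[64 - - -]
Op 2: note_on(71): voice 1 is free -> assigned | voices=[64 71 - -]
Op 3: note_on(86): voice 2 is free -> assigned | voices=[64 71 86 -]
Op 4: note_on(89): voice 3 is free -> assigned | voices=[64 71 86 89]
Op 5: note_on(82): all voices busy, STEAL voice 0 (pitch 64, oldest) -> assign | voices=[82 71 86 89]
Op 6: note_on(88): all voices busy, STEAL voice 1 (pitch 71, oldest) -> assign | voices=[82 88 86 89]
Op 7: note_off(89): free voice 3 | voices=[82 88 86 -]
Op 8: note_off(86): free voice 2 | voices=[82 88 - -]
Op 9: note_on(72): voice 2 is free -> assigned | voices=[82 88 72 -]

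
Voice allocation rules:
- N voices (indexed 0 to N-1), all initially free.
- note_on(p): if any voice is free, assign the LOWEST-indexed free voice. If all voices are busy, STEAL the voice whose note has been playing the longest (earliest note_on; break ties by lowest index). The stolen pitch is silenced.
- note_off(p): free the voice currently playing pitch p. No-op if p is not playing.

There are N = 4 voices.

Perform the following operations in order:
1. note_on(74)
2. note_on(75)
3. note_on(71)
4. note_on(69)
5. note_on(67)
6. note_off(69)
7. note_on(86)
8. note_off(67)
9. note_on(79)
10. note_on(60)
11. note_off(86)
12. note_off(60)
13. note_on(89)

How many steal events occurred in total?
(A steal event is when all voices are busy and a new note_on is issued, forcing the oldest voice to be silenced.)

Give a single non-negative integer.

Op 1: note_on(74): voice 0 is free -> assigned | voices=[74 - - -]
Op 2: note_on(75): voice 1 is free -> assigned | voices=[74 75 - -]
Op 3: note_on(71): voice 2 is free -> assigned | voices=[74 75 71 -]
Op 4: note_on(69): voice 3 is free -> assigned | voices=[74 75 71 69]
Op 5: note_on(67): all voices busy, STEAL voice 0 (pitch 74, oldest) -> assign | voices=[67 75 71 69]
Op 6: note_off(69): free voice 3 | voices=[67 75 71 -]
Op 7: note_on(86): voice 3 is free -> assigned | voices=[67 75 71 86]
Op 8: note_off(67): free voice 0 | voices=[- 75 71 86]
Op 9: note_on(79): voice 0 is free -> assigned | voices=[79 75 71 86]
Op 10: note_on(60): all voices busy, STEAL voice 1 (pitch 75, oldest) -> assign | voices=[79 60 71 86]
Op 11: note_off(86): free voice 3 | voices=[79 60 71 -]
Op 12: note_off(60): free voice 1 | voices=[79 - 71 -]
Op 13: note_on(89): voice 1 is free -> assigned | voices=[79 89 71 -]

Answer: 2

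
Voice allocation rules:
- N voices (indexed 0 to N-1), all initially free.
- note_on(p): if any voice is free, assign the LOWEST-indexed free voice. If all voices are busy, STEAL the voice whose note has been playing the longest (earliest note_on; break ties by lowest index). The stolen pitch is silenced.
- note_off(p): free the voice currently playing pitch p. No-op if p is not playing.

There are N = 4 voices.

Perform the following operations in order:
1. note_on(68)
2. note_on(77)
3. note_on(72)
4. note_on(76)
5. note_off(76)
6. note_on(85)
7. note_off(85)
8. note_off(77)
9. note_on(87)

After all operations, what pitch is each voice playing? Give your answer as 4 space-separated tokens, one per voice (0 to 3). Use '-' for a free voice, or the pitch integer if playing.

Op 1: note_on(68): voice 0 is free -> assigned | voices=[68 - - -]
Op 2: note_on(77): voice 1 is free -> assigned | voices=[68 77 - -]
Op 3: note_on(72): voice 2 is free -> assigned | voices=[68 77 72 -]
Op 4: note_on(76): voice 3 is free -> assigned | voices=[68 77 72 76]
Op 5: note_off(76): free voice 3 | voices=[68 77 72 -]
Op 6: note_on(85): voice 3 is free -> assigned | voices=[68 77 72 85]
Op 7: note_off(85): free voice 3 | voices=[68 77 72 -]
Op 8: note_off(77): free voice 1 | voices=[68 - 72 -]
Op 9: note_on(87): voice 1 is free -> assigned | voices=[68 87 72 -]

Answer: 68 87 72 -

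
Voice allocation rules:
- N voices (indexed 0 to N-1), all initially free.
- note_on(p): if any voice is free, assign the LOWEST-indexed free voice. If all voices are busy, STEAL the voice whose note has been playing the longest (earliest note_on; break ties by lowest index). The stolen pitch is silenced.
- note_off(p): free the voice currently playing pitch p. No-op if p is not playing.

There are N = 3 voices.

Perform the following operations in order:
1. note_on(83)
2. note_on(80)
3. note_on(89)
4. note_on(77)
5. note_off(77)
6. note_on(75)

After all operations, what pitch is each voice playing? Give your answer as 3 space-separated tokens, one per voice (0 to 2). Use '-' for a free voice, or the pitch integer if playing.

Op 1: note_on(83): voice 0 is free -> assigned | voices=[83 - -]
Op 2: note_on(80): voice 1 is free -> assigned | voices=[83 80 -]
Op 3: note_on(89): voice 2 is free -> assigned | voices=[83 80 89]
Op 4: note_on(77): all voices busy, STEAL voice 0 (pitch 83, oldest) -> assign | voices=[77 80 89]
Op 5: note_off(77): free voice 0 | voices=[- 80 89]
Op 6: note_on(75): voice 0 is free -> assigned | voices=[75 80 89]

Answer: 75 80 89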